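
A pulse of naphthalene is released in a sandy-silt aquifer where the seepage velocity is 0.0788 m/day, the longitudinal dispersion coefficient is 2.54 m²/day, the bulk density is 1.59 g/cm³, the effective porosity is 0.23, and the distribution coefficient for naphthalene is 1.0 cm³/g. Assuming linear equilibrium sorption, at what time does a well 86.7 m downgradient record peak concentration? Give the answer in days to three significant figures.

6050 days

Retardation factor R = 1 + ρ_b·K_d/n = 1 + 1.59 × 1.0/0.23 = 7.913.
Sorption retards both mechanisms: v_R = v/R = 0.009958 m/day, D_R = D/R = 0.3210 m²/day.
Peak time from v_R²t² + 2D_R t − x² = 0: t = (√(D_R² + v_R²x²) − D_R)/v_R².
√(D_R² + v_R²x²) = √(0.3210² + 0.009958² × 86.7²) = 0.9211; v_R² = 9.916e-05.
t = (0.9211 − 0.3210)/9.916e-05 = 6050 days.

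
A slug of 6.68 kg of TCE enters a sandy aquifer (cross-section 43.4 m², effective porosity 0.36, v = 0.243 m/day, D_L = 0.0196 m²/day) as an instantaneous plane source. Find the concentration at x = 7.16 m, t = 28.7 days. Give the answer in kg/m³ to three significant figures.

0.158 kg/m³

For an instantaneous plane source, C(x,t) = M/(n_e·A·√(4πDt)) · exp(−(x−vt)²/(4Dt)), with n_e·A the pore (flow) area.
Plume center vt = 0.243 × 28.7 = 6.9741 m, so the well at 7.16 m is 0.1859 m downgradient of the peak.
√(4πDt) = 2.659 m, giving peak height M/(n_e·A·√(4πDt)) = 6.68/(0.36 × 43.4 × 2.659) = 0.1608 kg/m³.
(x−vt)²/(4Dt) = (0.1859)²/(4 × 0.0196 × 28.7) = 0.01536; exp(−0.01536) = 0.9848.
C = 0.1608 × 0.9848 = 0.158 kg/m³.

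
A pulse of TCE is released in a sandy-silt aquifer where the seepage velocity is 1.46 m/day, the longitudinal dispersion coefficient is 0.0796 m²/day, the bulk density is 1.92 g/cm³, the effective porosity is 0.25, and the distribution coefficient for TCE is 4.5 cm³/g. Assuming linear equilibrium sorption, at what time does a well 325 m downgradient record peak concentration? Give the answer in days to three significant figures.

Retardation factor R = 1 + ρ_b·K_d/n = 1 + 1.92 × 4.5/0.25 = 35.56.
Sorption retards both mechanisms: v_R = v/R = 0.04106 m/day, D_R = D/R = 0.002238 m²/day.
Peak time from v_R²t² + 2D_R t − x² = 0: t = (√(D_R² + v_R²x²) − D_R)/v_R².
√(D_R² + v_R²x²) = √(0.002238² + 0.04106² × 325²) = 13.34; v_R² = 0.001686.
t = (13.34 − 0.002238)/0.001686 = 7910 days.

7910 days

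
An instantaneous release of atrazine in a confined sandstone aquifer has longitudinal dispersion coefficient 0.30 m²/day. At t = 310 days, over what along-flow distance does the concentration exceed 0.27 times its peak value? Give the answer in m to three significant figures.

44.1 m

The plume is Gaussian with σ = √(2Dt) = √(2 × 0.30 × 310) = 13.64 m.
C/C_peak = exp(−Δx²/(2σ²)) = 0.27 ⇒ Δx = σ·√(−2 ln 0.27) = 13.64 × 1.618 = 22.07 m.
Width = 2Δx = 44.1 m.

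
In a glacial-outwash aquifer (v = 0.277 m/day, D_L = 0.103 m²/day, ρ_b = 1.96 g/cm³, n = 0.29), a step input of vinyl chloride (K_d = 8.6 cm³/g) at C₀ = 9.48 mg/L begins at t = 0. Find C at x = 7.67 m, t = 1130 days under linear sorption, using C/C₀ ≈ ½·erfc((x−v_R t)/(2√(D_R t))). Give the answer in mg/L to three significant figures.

1.10 mg/L

Retardation factor R = 1 + ρ_b·K_d/n = 1 + 1.96 × 8.6/0.29 = 59.12.
Sorption retards both mechanisms: v_R = v/R = 0.004685 m/day, D_R = D/R = 0.001742 m²/day.
v_R·t = 0.004685 × 1130 = 5.29405 m; 2√(D_R t) = 2.806 m; argument = (7.67 − 5.29405)/2.806 = 0.8467.
C = C₀ × ½·erfc(0.8467) = 9.48 × 0.1156 = 1.10 mg/L.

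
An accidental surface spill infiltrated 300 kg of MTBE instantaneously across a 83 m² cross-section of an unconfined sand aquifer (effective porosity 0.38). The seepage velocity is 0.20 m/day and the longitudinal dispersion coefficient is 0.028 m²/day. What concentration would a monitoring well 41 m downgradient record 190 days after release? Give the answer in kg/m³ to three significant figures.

0.762 kg/m³

For an instantaneous plane source, C(x,t) = M/(n_e·A·√(4πDt)) · exp(−(x−vt)²/(4Dt)), with n_e·A the pore (flow) area.
Plume center vt = 0.20 × 190 = 38 m, so the well at 41 m is 3 m downgradient of the peak.
√(4πDt) = 8.176 m, giving peak height M/(n_e·A·√(4πDt)) = 300/(0.38 × 83 × 8.176) = 1.163 kg/m³.
(x−vt)²/(4Dt) = (3)²/(4 × 0.028 × 190) = 0.4229; exp(−0.4229) = 0.6551.
C = 1.163 × 0.6551 = 0.762 kg/m³.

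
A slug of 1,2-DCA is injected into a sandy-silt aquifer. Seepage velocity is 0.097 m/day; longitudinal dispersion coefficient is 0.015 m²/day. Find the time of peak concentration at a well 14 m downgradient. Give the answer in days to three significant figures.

For the 1D instantaneous-source solution, setting ∂C/∂t = 0 at fixed x gives v²t² + 2Dt − x² = 0, so t = (√(D² + v²x²) − D)/v².
√(D² + v²x²) = √(0.015² + 0.097² × 14²) = 1.358; v² = 0.009409.
t = (1.358 − 0.015)/0.009409 = 143 days (vs. the pure-advection estimate x/v = 144 d).

143 days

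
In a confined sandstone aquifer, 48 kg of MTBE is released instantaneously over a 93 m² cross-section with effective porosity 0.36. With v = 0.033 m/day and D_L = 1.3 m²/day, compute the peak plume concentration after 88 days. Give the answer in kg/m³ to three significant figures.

0.0378 kg/m³

The peak of an instantaneous 1D plume sits at x = vt; there the Gaussian factor is 1 and C_max = M/(n_e·A·√(4πDt)), where n_e·A is the pore area the mass is dissolved in.
√(4πDt) = √(4π × 1.3 × 88) = 37.92 m, so C_max = 48/(0.36 × 93 × 37.92) = 0.0378 kg/m³.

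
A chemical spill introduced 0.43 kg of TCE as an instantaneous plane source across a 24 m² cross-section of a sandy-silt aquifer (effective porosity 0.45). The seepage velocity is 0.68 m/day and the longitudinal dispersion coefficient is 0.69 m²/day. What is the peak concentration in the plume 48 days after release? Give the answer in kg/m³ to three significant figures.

The peak of an instantaneous 1D plume sits at x = vt; there the Gaussian factor is 1 and C_max = M/(n_e·A·√(4πDt)), where n_e·A is the pore area the mass is dissolved in.
√(4πDt) = √(4π × 0.69 × 48) = 20.40 m, so C_max = 0.43/(0.45 × 24 × 20.40) = 0.00195 kg/m³.

0.00195 kg/m³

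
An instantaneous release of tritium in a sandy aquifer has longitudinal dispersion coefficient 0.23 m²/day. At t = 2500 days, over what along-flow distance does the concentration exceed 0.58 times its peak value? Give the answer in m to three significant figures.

The plume is Gaussian with σ = √(2Dt) = √(2 × 0.23 × 2500) = 33.91 m.
C/C_peak = exp(−Δx²/(2σ²)) = 0.58 ⇒ Δx = σ·√(−2 ln 0.58) = 33.91 × 1.044 = 35.40 m.
Width = 2Δx = 70.8 m.

70.8 m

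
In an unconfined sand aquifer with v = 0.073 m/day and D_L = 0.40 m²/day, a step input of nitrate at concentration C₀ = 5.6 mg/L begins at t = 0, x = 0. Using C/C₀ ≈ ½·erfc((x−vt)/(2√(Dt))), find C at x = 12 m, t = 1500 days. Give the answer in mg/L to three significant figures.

5.59 mg/L

For a continuous step input, C/C₀ ≈ ½·erfc((x−vt)/(2√(Dt))).
vt = 0.073 × 1500 = 109.5 m and 2√(Dt) = 2√(0.40 × 1500) = 48.99 m.
Argument (x−vt)/(2√(Dt)) = (12 − 109.5)/48.99 = -1.990; ½·erfc(-1.990) = 0.9976.
C = 5.6 × 0.9976 = 5.59 mg/L.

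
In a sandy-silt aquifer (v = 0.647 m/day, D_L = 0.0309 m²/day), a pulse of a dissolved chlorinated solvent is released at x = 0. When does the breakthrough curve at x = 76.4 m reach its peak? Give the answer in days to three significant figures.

118 days

For the 1D instantaneous-source solution, setting ∂C/∂t = 0 at fixed x gives v²t² + 2Dt − x² = 0, so t = (√(D² + v²x²) − D)/v².
√(D² + v²x²) = √(0.0309² + 0.647² × 76.4²) = 49.43; v² = 0.418609.
t = (49.43 − 0.0309)/0.418609 = 118 days (vs. the pure-advection estimate x/v = 118 d).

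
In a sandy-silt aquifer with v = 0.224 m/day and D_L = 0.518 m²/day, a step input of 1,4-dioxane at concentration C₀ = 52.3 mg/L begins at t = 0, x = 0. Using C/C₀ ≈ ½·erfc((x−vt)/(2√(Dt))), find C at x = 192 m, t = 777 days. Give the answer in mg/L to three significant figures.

For a continuous step input, C/C₀ ≈ ½·erfc((x−vt)/(2√(Dt))).
vt = 0.224 × 777 = 174.048 m and 2√(Dt) = 2√(0.518 × 777) = 40.12 m.
Argument (x−vt)/(2√(Dt)) = (192 − 174.048)/40.12 = 0.4475; ½·erfc(0.4475) = 0.2634.
C = 52.3 × 0.2634 = 13.8 mg/L.

13.8 mg/L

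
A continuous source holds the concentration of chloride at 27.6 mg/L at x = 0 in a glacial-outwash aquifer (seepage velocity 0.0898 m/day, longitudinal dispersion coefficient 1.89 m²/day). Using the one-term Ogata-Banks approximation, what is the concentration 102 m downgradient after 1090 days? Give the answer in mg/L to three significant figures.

13.1 mg/L

For a continuous step input, C/C₀ ≈ ½·erfc((x−vt)/(2√(Dt))).
vt = 0.0898 × 1090 = 97.882 m and 2√(Dt) = 2√(1.89 × 1090) = 90.78 m.
Argument (x−vt)/(2√(Dt)) = (102 − 97.882)/90.78 = 0.04536; ½·erfc(0.04536) = 0.4744.
C = 27.6 × 0.4744 = 13.1 mg/L.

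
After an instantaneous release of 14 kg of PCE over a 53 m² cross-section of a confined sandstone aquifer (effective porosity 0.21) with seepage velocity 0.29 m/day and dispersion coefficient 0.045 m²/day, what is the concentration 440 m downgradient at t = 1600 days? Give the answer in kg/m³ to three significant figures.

For an instantaneous plane source, C(x,t) = M/(n_e·A·√(4πDt)) · exp(−(x−vt)²/(4Dt)), with n_e·A the pore (flow) area.
Plume center vt = 0.29 × 1600 = 464 m, so the well at 440 m is 24 m upgradient of the peak.
√(4πDt) = 30.08 m, giving peak height M/(n_e·A·√(4πDt)) = 14/(0.21 × 53 × 30.08) = 0.04182 kg/m³.
(x−vt)²/(4Dt) = (-24)²/(4 × 0.045 × 1600) = 2.000; exp(−2.000) = 0.1353.
C = 0.04182 × 0.1353 = 0.00566 kg/m³.

0.00566 kg/m³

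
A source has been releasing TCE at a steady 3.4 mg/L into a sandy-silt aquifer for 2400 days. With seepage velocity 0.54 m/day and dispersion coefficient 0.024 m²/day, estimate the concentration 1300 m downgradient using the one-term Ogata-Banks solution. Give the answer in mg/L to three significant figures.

1.21 mg/L

For a continuous step input, C/C₀ ≈ ½·erfc((x−vt)/(2√(Dt))).
vt = 0.54 × 2400 = 1296 m and 2√(Dt) = 2√(0.024 × 2400) = 15.18 m.
Argument (x−vt)/(2√(Dt)) = (1300 − 1296)/15.18 = 0.2635; ½·erfc(0.2635) = 0.3547.
C = 3.4 × 0.3547 = 1.21 mg/L.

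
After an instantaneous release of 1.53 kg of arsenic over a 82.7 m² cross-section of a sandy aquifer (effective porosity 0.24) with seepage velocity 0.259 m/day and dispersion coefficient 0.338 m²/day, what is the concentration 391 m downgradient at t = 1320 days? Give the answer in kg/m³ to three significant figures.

For an instantaneous plane source, C(x,t) = M/(n_e·A·√(4πDt)) · exp(−(x−vt)²/(4Dt)), with n_e·A the pore (flow) area.
Plume center vt = 0.259 × 1320 = 341.88 m, so the well at 391 m is 49.12 m downgradient of the peak.
√(4πDt) = 74.88 m, giving peak height M/(n_e·A·√(4πDt)) = 1.53/(0.24 × 82.7 × 74.88) = 0.001029 kg/m³.
(x−vt)²/(4Dt) = (49.12)²/(4 × 0.338 × 1320) = 1.352; exp(−1.352) = 0.2587.
C = 0.001029 × 0.2587 = 0.000266 kg/m³.

0.000266 kg/m³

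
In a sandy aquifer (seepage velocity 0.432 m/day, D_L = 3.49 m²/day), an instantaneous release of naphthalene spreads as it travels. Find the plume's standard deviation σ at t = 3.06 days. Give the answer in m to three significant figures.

Dispersive spreading gives a Gaussian with σ² = 2Dt; advection only shifts the center.
σ = √(2 × 3.49 × 3.06) = 4.62 m.

4.62 m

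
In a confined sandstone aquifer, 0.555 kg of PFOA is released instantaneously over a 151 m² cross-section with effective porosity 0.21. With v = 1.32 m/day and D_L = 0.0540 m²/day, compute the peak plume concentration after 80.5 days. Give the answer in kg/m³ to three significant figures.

The peak of an instantaneous 1D plume sits at x = vt; there the Gaussian factor is 1 and C_max = M/(n_e·A·√(4πDt)), where n_e·A is the pore area the mass is dissolved in.
√(4πDt) = √(4π × 0.0540 × 80.5) = 7.391 m, so C_max = 0.555/(0.21 × 151 × 7.391) = 0.00237 kg/m³.

0.00237 kg/m³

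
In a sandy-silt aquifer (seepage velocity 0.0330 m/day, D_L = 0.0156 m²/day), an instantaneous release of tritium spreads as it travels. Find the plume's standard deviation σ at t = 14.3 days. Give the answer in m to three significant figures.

0.668 m

Dispersive spreading gives a Gaussian with σ² = 2Dt; advection only shifts the center.
σ = √(2 × 0.0156 × 14.3) = 0.668 m.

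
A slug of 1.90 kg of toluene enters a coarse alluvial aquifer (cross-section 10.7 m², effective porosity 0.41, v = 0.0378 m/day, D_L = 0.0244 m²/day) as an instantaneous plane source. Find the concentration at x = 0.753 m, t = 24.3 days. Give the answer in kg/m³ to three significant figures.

0.157 kg/m³

For an instantaneous plane source, C(x,t) = M/(n_e·A·√(4πDt)) · exp(−(x−vt)²/(4Dt)), with n_e·A the pore (flow) area.
Plume center vt = 0.0378 × 24.3 = 0.91854 m, so the well at 0.753 m is 0.16554 m upgradient of the peak.
√(4πDt) = 2.730 m, giving peak height M/(n_e·A·√(4πDt)) = 1.90/(0.41 × 10.7 × 2.730) = 0.1586 kg/m³.
(x−vt)²/(4Dt) = (-0.16554)²/(4 × 0.0244 × 24.3) = 0.01155; exp(−0.01155) = 0.9885.
C = 0.1586 × 0.9885 = 0.157 kg/m³.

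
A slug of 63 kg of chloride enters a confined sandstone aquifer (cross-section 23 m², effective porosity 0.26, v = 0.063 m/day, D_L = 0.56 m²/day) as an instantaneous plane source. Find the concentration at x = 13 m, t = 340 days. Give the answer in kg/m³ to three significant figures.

For an instantaneous plane source, C(x,t) = M/(n_e·A·√(4πDt)) · exp(−(x−vt)²/(4Dt)), with n_e·A the pore (flow) area.
Plume center vt = 0.063 × 340 = 21.42 m, so the well at 13 m is 8.42 m upgradient of the peak.
√(4πDt) = 48.91 m, giving peak height M/(n_e·A·√(4πDt)) = 63/(0.26 × 23 × 48.91) = 0.2154 kg/m³.
(x−vt)²/(4Dt) = (-8.42)²/(4 × 0.56 × 340) = 0.09309; exp(−0.09309) = 0.9111.
C = 0.2154 × 0.9111 = 0.196 kg/m³.

0.196 kg/m³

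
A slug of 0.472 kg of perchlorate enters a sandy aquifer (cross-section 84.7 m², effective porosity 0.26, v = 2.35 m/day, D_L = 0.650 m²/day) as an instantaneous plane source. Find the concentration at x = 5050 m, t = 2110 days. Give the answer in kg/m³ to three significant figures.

For an instantaneous plane source, C(x,t) = M/(n_e·A·√(4πDt)) · exp(−(x−vt)²/(4Dt)), with n_e·A the pore (flow) area.
Plume center vt = 2.35 × 2110 = 4958.5 m, so the well at 5050 m is 91.5 m downgradient of the peak.
√(4πDt) = 131.3 m, giving peak height M/(n_e·A·√(4πDt)) = 0.472/(0.26 × 84.7 × 131.3) = 0.0001632 kg/m³.
(x−vt)²/(4Dt) = (91.5)²/(4 × 0.650 × 2110) = 1.526; exp(−1.526) = 0.2174.
C = 0.0001632 × 0.2174 = 3.55e-05 kg/m³.

3.55e-05 kg/m³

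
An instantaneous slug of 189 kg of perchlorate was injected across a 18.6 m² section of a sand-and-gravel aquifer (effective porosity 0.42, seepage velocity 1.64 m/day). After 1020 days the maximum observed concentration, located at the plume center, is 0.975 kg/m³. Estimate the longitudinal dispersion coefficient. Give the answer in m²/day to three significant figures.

At the plume center C_max = M/(n_e·A·√(4πDt)), so D = M²/(4πt·(n_e·A·C_max)²).
n_e·A·C_max = 0.42 × 18.6 × 0.975 = 7.617 kg/m.
D = 189²/(4π × 1020 × 7.617²) = 0.0480 m²/day.

0.0480 m²/day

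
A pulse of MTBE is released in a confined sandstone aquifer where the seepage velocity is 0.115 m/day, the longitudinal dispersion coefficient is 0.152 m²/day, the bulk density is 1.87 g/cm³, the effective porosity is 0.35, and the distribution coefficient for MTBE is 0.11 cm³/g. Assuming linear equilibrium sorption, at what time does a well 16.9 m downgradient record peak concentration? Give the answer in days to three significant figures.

Retardation factor R = 1 + ρ_b·K_d/n = 1 + 1.87 × 0.11/0.35 = 1.588.
Sorption retards both mechanisms: v_R = v/R = 0.07242 m/day, D_R = D/R = 0.09572 m²/day.
Peak time from v_R²t² + 2D_R t − x² = 0: t = (√(D_R² + v_R²x²) − D_R)/v_R².
√(D_R² + v_R²x²) = √(0.09572² + 0.07242² × 16.9²) = 1.228; v_R² = 0.005245.
t = (1.228 − 0.09572)/0.005245 = 216 days.

216 days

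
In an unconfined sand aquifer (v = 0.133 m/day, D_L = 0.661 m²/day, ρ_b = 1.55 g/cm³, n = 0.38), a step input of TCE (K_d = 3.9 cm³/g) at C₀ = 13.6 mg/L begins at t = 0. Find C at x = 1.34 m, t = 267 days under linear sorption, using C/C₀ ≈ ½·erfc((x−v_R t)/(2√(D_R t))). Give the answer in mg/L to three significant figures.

Retardation factor R = 1 + ρ_b·K_d/n = 1 + 1.55 × 3.9/0.38 = 16.91.
Sorption retards both mechanisms: v_R = v/R = 0.007865 m/day, D_R = D/R = 0.03909 m²/day.
v_R·t = 0.007865 × 267 = 2.099955 m; 2√(D_R t) = 6.461 m; argument = (1.34 − 2.099955)/6.461 = -0.1176.
C = C₀ × ½·erfc(-0.1176) = 13.6 × 0.5660 = 7.70 mg/L.

7.70 mg/L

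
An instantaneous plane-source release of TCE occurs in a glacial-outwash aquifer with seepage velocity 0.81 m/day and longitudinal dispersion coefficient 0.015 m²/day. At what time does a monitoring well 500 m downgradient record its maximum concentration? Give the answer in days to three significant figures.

For the 1D instantaneous-source solution, setting ∂C/∂t = 0 at fixed x gives v²t² + 2Dt − x² = 0, so t = (√(D² + v²x²) − D)/v².
√(D² + v²x²) = √(0.015² + 0.81² × 500²) = 405.0; v² = 0.6561.
t = (405.0 − 0.015)/0.6561 = 617 days (vs. the pure-advection estimate x/v = 617 d).

617 days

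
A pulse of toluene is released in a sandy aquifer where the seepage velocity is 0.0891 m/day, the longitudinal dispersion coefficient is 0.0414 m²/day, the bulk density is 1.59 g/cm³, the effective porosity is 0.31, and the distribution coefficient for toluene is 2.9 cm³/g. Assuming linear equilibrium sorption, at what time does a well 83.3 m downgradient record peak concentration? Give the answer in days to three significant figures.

Retardation factor R = 1 + ρ_b·K_d/n = 1 + 1.59 × 2.9/0.31 = 15.87.
Sorption retards both mechanisms: v_R = v/R = 0.005614 m/day, D_R = D/R = 0.002609 m²/day.
Peak time from v_R²t² + 2D_R t − x² = 0: t = (√(D_R² + v_R²x²) − D_R)/v_R².
√(D_R² + v_R²x²) = √(0.002609² + 0.005614² × 83.3²) = 0.4677; v_R² = 3.152e-05.
t = (0.4677 − 0.002609)/3.152e-05 = 14800 days.

14800 days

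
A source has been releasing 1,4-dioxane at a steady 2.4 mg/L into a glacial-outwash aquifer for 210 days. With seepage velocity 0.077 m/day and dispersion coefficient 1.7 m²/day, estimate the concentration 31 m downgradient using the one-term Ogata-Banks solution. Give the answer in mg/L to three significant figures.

0.695 mg/L

For a continuous step input, C/C₀ ≈ ½·erfc((x−vt)/(2√(Dt))).
vt = 0.077 × 210 = 16.17 m and 2√(Dt) = 2√(1.7 × 210) = 37.79 m.
Argument (x−vt)/(2√(Dt)) = (31 − 16.17)/37.79 = 0.3924; ½·erfc(0.3924) = 0.2895.
C = 2.4 × 0.2895 = 0.695 mg/L.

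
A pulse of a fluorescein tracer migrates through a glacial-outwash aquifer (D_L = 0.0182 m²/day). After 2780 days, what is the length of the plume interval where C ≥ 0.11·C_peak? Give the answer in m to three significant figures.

42.3 m

The plume is Gaussian with σ = √(2Dt) = √(2 × 0.0182 × 2780) = 10.06 m.
C/C_peak = exp(−Δx²/(2σ²)) = 0.11 ⇒ Δx = σ·√(−2 ln 0.11) = 10.06 × 2.101 = 21.14 m.
Width = 2Δx = 42.3 m.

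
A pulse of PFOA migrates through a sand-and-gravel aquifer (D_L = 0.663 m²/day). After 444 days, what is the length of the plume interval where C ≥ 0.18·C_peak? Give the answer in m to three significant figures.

The plume is Gaussian with σ = √(2Dt) = √(2 × 0.663 × 444) = 24.26 m.
C/C_peak = exp(−Δx²/(2σ²)) = 0.18 ⇒ Δx = σ·√(−2 ln 0.18) = 24.26 × 1.852 = 44.93 m.
Width = 2Δx = 89.9 m.

89.9 m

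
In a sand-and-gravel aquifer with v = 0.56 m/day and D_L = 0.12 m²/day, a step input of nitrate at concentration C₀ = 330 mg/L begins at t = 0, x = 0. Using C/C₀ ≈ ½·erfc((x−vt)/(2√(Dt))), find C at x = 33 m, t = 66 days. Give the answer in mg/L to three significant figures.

For a continuous step input, C/C₀ ≈ ½·erfc((x−vt)/(2√(Dt))).
vt = 0.56 × 66 = 36.96 m and 2√(Dt) = 2√(0.12 × 66) = 5.628 m.
Argument (x−vt)/(2√(Dt)) = (33 − 36.96)/5.628 = -0.7036; ½·erfc(-0.7036) = 0.8401.
C = 330 × 0.8401 = 277 mg/L.

277 mg/L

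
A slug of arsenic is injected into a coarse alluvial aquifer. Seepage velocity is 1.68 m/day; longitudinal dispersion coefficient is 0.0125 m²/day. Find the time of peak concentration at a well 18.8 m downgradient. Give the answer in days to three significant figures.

For the 1D instantaneous-source solution, setting ∂C/∂t = 0 at fixed x gives v²t² + 2Dt − x² = 0, so t = (√(D² + v²x²) − D)/v².
√(D² + v²x²) = √(0.0125² + 1.68² × 18.8²) = 31.58; v² = 2.8224.
t = (31.58 − 0.0125)/2.8224 = 11.2 days (vs. the pure-advection estimate x/v = 11.2 d).

11.2 days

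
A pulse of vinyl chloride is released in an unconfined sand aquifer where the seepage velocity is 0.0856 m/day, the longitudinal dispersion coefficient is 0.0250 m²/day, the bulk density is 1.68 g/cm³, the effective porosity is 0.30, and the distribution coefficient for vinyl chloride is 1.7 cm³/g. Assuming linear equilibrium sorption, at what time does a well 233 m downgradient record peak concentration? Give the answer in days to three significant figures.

Retardation factor R = 1 + ρ_b·K_d/n = 1 + 1.68 × 1.7/0.30 = 10.52.
Sorption retards both mechanisms: v_R = v/R = 0.008137 m/day, D_R = D/R = 0.002376 m²/day.
Peak time from v_R²t² + 2D_R t − x² = 0: t = (√(D_R² + v_R²x²) − D_R)/v_R².
√(D_R² + v_R²x²) = √(0.002376² + 0.008137² × 233²) = 1.896; v_R² = 6.621e-05.
t = (1.896 − 0.002376)/6.621e-05 = 28600 days.

28600 days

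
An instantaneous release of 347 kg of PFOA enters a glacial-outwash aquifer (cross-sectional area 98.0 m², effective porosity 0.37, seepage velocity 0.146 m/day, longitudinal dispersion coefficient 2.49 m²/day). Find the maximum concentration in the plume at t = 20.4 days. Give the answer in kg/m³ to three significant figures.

The peak of an instantaneous 1D plume sits at x = vt; there the Gaussian factor is 1 and C_max = M/(n_e·A·√(4πDt)), where n_e·A is the pore area the mass is dissolved in.
√(4πDt) = √(4π × 2.49 × 20.4) = 25.27 m, so C_max = 347/(0.37 × 98.0 × 25.27) = 0.379 kg/m³.

0.379 kg/m³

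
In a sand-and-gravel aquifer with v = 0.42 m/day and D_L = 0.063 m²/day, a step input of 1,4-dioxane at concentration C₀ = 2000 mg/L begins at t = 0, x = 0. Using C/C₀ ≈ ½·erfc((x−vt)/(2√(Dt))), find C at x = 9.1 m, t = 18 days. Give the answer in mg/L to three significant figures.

For a continuous step input, C/C₀ ≈ ½·erfc((x−vt)/(2√(Dt))).
vt = 0.42 × 18 = 7.56 m and 2√(Dt) = 2√(0.063 × 18) = 2.130 m.
Argument (x−vt)/(2√(Dt)) = (9.1 − 7.56)/2.130 = 0.7230; ½·erfc(0.7230) = 0.1533.
C = 2000 × 0.1533 = 307 mg/L.

307 mg/L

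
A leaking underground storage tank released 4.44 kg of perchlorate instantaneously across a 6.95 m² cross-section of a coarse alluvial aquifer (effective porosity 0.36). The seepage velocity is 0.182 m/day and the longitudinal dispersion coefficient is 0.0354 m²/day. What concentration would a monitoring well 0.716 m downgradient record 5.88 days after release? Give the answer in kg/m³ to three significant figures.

For an instantaneous plane source, C(x,t) = M/(n_e·A·√(4πDt)) · exp(−(x−vt)²/(4Dt)), with n_e·A the pore (flow) area.
Plume center vt = 0.182 × 5.88 = 1.07016 m, so the well at 0.716 m is 0.35416 m upgradient of the peak.
√(4πDt) = 1.617 m, giving peak height M/(n_e·A·√(4πDt)) = 4.44/(0.36 × 6.95 × 1.617) = 1.097 kg/m³.
(x−vt)²/(4Dt) = (-0.35416)²/(4 × 0.0354 × 5.88) = 0.1506; exp(−0.1506) = 0.8602.
C = 1.097 × 0.8602 = 0.944 kg/m³.

0.944 kg/m³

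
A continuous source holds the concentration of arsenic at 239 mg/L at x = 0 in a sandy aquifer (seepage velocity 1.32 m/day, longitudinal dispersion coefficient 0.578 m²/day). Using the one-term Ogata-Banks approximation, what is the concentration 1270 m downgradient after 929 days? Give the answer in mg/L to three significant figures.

For a continuous step input, C/C₀ ≈ ½·erfc((x−vt)/(2√(Dt))).
vt = 1.32 × 929 = 1226.28 m and 2√(Dt) = 2√(0.578 × 929) = 46.34 m.
Argument (x−vt)/(2√(Dt)) = (1270 − 1226.28)/46.34 = 0.9435; ½·erfc(0.9435) = 0.09105.
C = 239 × 0.09105 = 21.8 mg/L.

21.8 mg/L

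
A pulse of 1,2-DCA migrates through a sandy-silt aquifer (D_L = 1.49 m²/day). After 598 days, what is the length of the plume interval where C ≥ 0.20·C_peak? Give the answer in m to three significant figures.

151 m

The plume is Gaussian with σ = √(2Dt) = √(2 × 1.49 × 598) = 42.21 m.
C/C_peak = exp(−Δx²/(2σ²)) = 0.20 ⇒ Δx = σ·√(−2 ln 0.20) = 42.21 × 1.794 = 75.72 m.
Width = 2Δx = 151 m.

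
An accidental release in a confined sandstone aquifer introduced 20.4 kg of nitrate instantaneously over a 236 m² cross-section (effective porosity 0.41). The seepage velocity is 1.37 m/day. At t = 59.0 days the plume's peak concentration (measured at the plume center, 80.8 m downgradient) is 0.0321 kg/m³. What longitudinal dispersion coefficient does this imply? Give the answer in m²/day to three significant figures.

At the plume center C_max = M/(n_e·A·√(4πDt)), so D = M²/(4πt·(n_e·A·C_max)²).
n_e·A·C_max = 0.41 × 236 × 0.0321 = 3.106 kg/m.
D = 20.4²/(4π × 59.0 × 3.106²) = 0.0582 m²/day.

0.0582 m²/day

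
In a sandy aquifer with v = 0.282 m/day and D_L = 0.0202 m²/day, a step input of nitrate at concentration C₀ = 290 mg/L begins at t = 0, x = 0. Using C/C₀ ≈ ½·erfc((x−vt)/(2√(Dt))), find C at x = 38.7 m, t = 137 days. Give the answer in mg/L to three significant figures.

142 mg/L

For a continuous step input, C/C₀ ≈ ½·erfc((x−vt)/(2√(Dt))).
vt = 0.282 × 137 = 38.634 m and 2√(Dt) = 2√(0.0202 × 137) = 3.327 m.
Argument (x−vt)/(2√(Dt)) = (38.7 − 38.634)/3.327 = 0.01984; ½·erfc(0.01984) = 0.4888.
C = 290 × 0.4888 = 142 mg/L.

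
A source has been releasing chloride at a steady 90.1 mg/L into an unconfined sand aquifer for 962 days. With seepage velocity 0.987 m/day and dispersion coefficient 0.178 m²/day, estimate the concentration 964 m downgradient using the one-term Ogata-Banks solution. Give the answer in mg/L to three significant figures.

19.5 mg/L

For a continuous step input, C/C₀ ≈ ½·erfc((x−vt)/(2√(Dt))).
vt = 0.987 × 962 = 949.494 m and 2√(Dt) = 2√(0.178 × 962) = 26.17 m.
Argument (x−vt)/(2√(Dt)) = (964 − 949.494)/26.17 = 0.5543; ½·erfc(0.5543) = 0.2165.
C = 90.1 × 0.2165 = 19.5 mg/L.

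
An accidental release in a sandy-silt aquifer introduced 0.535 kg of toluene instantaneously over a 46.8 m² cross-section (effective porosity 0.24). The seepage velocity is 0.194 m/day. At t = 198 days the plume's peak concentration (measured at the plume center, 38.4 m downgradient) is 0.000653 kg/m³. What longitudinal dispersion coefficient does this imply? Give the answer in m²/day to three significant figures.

At the plume center C_max = M/(n_e·A·√(4πDt)), so D = M²/(4πt·(n_e·A·C_max)²).
n_e·A·C_max = 0.24 × 46.8 × 0.000653 = 0.007334 kg/m.
D = 0.535²/(4π × 198 × 0.007334²) = 2.14 m²/day.

2.14 m²/day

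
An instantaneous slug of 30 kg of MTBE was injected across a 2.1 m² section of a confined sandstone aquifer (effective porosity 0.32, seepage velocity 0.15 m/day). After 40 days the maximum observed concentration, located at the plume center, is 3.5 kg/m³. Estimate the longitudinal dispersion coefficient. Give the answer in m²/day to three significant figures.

At the plume center C_max = M/(n_e·A·√(4πDt)), so D = M²/(4πt·(n_e·A·C_max)²).
n_e·A·C_max = 0.32 × 2.1 × 3.5 = 2.352 kg/m.
D = 30²/(4π × 40 × 2.352²) = 0.324 m²/day.

0.324 m²/day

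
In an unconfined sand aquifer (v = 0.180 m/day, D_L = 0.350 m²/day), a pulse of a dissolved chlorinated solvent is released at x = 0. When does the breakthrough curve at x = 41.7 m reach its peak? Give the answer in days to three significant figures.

221 days

For the 1D instantaneous-source solution, setting ∂C/∂t = 0 at fixed x gives v²t² + 2Dt − x² = 0, so t = (√(D² + v²x²) − D)/v².
√(D² + v²x²) = √(0.350² + 0.180² × 41.7²) = 7.514; v² = 0.0324.
t = (7.514 − 0.350)/0.0324 = 221 days (vs. the pure-advection estimate x/v = 232 d).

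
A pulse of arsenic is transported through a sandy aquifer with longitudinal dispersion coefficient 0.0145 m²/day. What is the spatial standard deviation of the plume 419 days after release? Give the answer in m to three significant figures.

3.49 m

Dispersive spreading gives a Gaussian with σ² = 2Dt; advection only shifts the center.
σ = √(2 × 0.0145 × 419) = 3.49 m.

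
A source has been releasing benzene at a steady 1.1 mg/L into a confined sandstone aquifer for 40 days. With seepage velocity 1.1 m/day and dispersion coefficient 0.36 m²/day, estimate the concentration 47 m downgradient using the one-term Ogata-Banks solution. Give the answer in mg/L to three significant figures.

For a continuous step input, C/C₀ ≈ ½·erfc((x−vt)/(2√(Dt))).
vt = 1.1 × 40 = 44 m and 2√(Dt) = 2√(0.36 × 40) = 7.589 m.
Argument (x−vt)/(2√(Dt)) = (47 − 44)/7.589 = 0.3953; ½·erfc(0.3953) = 0.2881.
C = 1.1 × 0.2881 = 0.317 mg/L.

0.317 mg/L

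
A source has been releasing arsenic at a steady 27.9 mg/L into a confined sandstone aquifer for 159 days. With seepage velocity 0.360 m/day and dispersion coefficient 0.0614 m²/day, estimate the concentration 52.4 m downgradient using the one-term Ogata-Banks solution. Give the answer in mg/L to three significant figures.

For a continuous step input, C/C₀ ≈ ½·erfc((x−vt)/(2√(Dt))).
vt = 0.360 × 159 = 57.24 m and 2√(Dt) = 2√(0.0614 × 159) = 6.249 m.
Argument (x−vt)/(2√(Dt)) = (52.4 − 57.24)/6.249 = -0.7745; ½·erfc(-0.7745) = 0.8633.
C = 27.9 × 0.8633 = 24.1 mg/L.

24.1 mg/L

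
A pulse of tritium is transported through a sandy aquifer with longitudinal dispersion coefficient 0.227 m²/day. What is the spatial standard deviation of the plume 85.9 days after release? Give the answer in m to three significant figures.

Dispersive spreading gives a Gaussian with σ² = 2Dt; advection only shifts the center.
σ = √(2 × 0.227 × 85.9) = 6.24 m.

6.24 m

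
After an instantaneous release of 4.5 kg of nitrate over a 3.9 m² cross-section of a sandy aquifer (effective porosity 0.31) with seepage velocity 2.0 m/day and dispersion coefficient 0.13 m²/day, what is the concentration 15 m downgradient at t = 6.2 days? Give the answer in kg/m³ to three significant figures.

For an instantaneous plane source, C(x,t) = M/(n_e·A·√(4πDt)) · exp(−(x−vt)²/(4Dt)), with n_e·A the pore (flow) area.
Plume center vt = 2.0 × 6.2 = 12.4 m, so the well at 15 m is 2.6 m downgradient of the peak.
√(4πDt) = 3.183 m, giving peak height M/(n_e·A·√(4πDt)) = 4.5/(0.31 × 3.9 × 3.183) = 1.169 kg/m³.
(x−vt)²/(4Dt) = (2.6)²/(4 × 0.13 × 6.2) = 2.097; exp(−2.097) = 0.1228.
C = 1.169 × 0.1228 = 0.144 kg/m³.

0.144 kg/m³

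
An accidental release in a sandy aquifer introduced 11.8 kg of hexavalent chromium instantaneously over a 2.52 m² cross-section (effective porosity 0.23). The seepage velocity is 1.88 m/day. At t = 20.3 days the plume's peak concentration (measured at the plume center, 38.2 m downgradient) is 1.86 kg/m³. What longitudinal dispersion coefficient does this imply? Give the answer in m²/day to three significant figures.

0.470 m²/day

At the plume center C_max = M/(n_e·A·√(4πDt)), so D = M²/(4πt·(n_e·A·C_max)²).
n_e·A·C_max = 0.23 × 2.52 × 1.86 = 1.078 kg/m.
D = 11.8²/(4π × 20.3 × 1.078²) = 0.470 m²/day.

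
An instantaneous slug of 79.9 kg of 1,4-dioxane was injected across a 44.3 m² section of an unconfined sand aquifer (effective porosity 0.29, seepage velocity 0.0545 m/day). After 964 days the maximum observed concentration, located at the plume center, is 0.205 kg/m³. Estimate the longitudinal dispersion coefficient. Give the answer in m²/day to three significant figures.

0.0760 m²/day

At the plume center C_max = M/(n_e·A·√(4πDt)), so D = M²/(4πt·(n_e·A·C_max)²).
n_e·A·C_max = 0.29 × 44.3 × 0.205 = 2.634 kg/m.
D = 79.9²/(4π × 964 × 2.634²) = 0.0760 m²/day.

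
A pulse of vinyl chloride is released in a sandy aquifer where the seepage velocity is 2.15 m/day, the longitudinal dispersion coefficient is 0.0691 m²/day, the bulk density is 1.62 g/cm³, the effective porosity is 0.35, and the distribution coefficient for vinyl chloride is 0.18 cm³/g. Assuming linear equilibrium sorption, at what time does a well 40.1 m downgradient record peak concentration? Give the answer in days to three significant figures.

Retardation factor R = 1 + ρ_b·K_d/n = 1 + 1.62 × 0.18/0.35 = 1.833.
Sorption retards both mechanisms: v_R = v/R = 1.173 m/day, D_R = D/R = 0.03770 m²/day.
Peak time from v_R²t² + 2D_R t − x² = 0: t = (√(D_R² + v_R²x²) − D_R)/v_R².
√(D_R² + v_R²x²) = √(0.03770² + 1.173² × 40.1²) = 47.04; v_R² = 1.376.
t = (47.04 − 0.03770)/1.376 = 34.2 days.

34.2 days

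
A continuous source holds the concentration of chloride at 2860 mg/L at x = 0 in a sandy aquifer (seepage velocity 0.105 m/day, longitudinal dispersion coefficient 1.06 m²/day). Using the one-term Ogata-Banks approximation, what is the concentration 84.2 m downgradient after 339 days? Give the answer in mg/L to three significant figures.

99.8 mg/L

For a continuous step input, C/C₀ ≈ ½·erfc((x−vt)/(2√(Dt))).
vt = 0.105 × 339 = 35.595 m and 2√(Dt) = 2√(1.06 × 339) = 37.91 m.
Argument (x−vt)/(2√(Dt)) = (84.2 − 35.595)/37.91 = 1.282; ½·erfc(1.282) = 0.03491.
C = 2860 × 0.03491 = 99.8 mg/L.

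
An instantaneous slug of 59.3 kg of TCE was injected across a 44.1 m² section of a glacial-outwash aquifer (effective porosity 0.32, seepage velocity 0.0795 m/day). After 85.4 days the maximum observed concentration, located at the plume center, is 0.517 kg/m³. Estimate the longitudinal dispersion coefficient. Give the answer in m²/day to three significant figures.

At the plume center C_max = M/(n_e·A·√(4πDt)), so D = M²/(4πt·(n_e·A·C_max)²).
n_e·A·C_max = 0.32 × 44.1 × 0.517 = 7.296 kg/m.
D = 59.3²/(4π × 85.4 × 7.296²) = 0.0616 m²/day.

0.0616 m²/day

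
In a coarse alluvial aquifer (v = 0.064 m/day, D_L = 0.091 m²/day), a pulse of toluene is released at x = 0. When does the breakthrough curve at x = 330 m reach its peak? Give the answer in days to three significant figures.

5130 days

For the 1D instantaneous-source solution, setting ∂C/∂t = 0 at fixed x gives v²t² + 2Dt − x² = 0, so t = (√(D² + v²x²) − D)/v².
√(D² + v²x²) = √(0.091² + 0.064² × 330²) = 21.12; v² = 0.004096.
t = (21.12 − 0.091)/0.004096 = 5130 days (vs. the pure-advection estimate x/v = 5160 d).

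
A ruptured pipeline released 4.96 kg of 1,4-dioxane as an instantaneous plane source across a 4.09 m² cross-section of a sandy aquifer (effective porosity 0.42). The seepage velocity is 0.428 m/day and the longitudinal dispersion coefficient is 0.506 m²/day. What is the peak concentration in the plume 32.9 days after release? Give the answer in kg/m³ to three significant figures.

0.200 kg/m³

The peak of an instantaneous 1D plume sits at x = vt; there the Gaussian factor is 1 and C_max = M/(n_e·A·√(4πDt)), where n_e·A is the pore area the mass is dissolved in.
√(4πDt) = √(4π × 0.506 × 32.9) = 14.46 m, so C_max = 4.96/(0.42 × 4.09 × 14.46) = 0.200 kg/m³.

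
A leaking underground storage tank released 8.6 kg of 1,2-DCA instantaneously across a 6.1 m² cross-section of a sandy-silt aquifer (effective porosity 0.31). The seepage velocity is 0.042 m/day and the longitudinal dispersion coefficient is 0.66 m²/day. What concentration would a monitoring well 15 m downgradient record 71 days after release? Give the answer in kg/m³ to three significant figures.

0.0867 kg/m³

For an instantaneous plane source, C(x,t) = M/(n_e·A·√(4πDt)) · exp(−(x−vt)²/(4Dt)), with n_e·A the pore (flow) area.
Plume center vt = 0.042 × 71 = 2.982 m, so the well at 15 m is 12.018 m downgradient of the peak.
√(4πDt) = 24.27 m, giving peak height M/(n_e·A·√(4πDt)) = 8.6/(0.31 × 6.1 × 24.27) = 0.1874 kg/m³.
(x−vt)²/(4Dt) = (12.018)²/(4 × 0.66 × 71) = 0.7706; exp(−0.7706) = 0.4627.
C = 0.1874 × 0.4627 = 0.0867 kg/m³.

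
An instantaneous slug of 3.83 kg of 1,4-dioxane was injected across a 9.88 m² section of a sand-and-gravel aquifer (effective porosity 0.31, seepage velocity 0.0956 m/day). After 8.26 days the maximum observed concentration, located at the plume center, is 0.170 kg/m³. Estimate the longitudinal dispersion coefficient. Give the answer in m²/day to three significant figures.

0.521 m²/day

At the plume center C_max = M/(n_e·A·√(4πDt)), so D = M²/(4πt·(n_e·A·C_max)²).
n_e·A·C_max = 0.31 × 9.88 × 0.170 = 0.5207 kg/m.
D = 3.83²/(4π × 8.26 × 0.5207²) = 0.521 m²/day.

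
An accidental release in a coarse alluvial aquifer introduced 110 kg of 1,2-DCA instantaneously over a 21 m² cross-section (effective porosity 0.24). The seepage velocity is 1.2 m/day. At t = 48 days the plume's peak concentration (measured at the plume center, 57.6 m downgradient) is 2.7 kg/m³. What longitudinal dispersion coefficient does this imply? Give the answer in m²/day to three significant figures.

0.108 m²/day

At the plume center C_max = M/(n_e·A·√(4πDt)), so D = M²/(4πt·(n_e·A·C_max)²).
n_e·A·C_max = 0.24 × 21 × 2.7 = 13.61 kg/m.
D = 110²/(4π × 48 × 13.61²) = 0.108 m²/day.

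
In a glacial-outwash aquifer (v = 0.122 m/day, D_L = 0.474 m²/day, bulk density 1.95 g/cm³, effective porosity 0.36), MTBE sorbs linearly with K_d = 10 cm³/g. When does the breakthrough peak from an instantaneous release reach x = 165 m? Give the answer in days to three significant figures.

72900 days

Retardation factor R = 1 + ρ_b·K_d/n = 1 + 1.95 × 10/0.36 = 55.17.
Sorption retards both mechanisms: v_R = v/R = 0.002211 m/day, D_R = D/R = 0.008592 m²/day.
Peak time from v_R²t² + 2D_R t − x² = 0: t = (√(D_R² + v_R²x²) − D_R)/v_R².
√(D_R² + v_R²x²) = √(0.008592² + 0.002211² × 165²) = 0.3649; v_R² = 4.889e-06.
t = (0.3649 − 0.008592)/4.889e-06 = 72900 days.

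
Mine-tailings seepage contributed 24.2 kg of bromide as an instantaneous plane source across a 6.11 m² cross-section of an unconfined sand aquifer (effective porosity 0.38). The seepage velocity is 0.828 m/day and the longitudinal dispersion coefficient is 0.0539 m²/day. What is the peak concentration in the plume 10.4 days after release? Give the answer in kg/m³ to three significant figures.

The peak of an instantaneous 1D plume sits at x = vt; there the Gaussian factor is 1 and C_max = M/(n_e·A·√(4πDt)), where n_e·A is the pore area the mass is dissolved in.
√(4πDt) = √(4π × 0.0539 × 10.4) = 2.654 m, so C_max = 24.2/(0.38 × 6.11 × 2.654) = 3.93 kg/m³.

3.93 kg/m³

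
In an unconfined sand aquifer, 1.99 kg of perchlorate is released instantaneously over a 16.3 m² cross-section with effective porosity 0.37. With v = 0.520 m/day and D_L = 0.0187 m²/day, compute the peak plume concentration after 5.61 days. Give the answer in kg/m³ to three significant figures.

The peak of an instantaneous 1D plume sits at x = vt; there the Gaussian factor is 1 and C_max = M/(n_e·A·√(4πDt)), where n_e·A is the pore area the mass is dissolved in.
√(4πDt) = √(4π × 0.0187 × 5.61) = 1.148 m, so C_max = 1.99/(0.37 × 16.3 × 1.148) = 0.287 kg/m³.

0.287 kg/m³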